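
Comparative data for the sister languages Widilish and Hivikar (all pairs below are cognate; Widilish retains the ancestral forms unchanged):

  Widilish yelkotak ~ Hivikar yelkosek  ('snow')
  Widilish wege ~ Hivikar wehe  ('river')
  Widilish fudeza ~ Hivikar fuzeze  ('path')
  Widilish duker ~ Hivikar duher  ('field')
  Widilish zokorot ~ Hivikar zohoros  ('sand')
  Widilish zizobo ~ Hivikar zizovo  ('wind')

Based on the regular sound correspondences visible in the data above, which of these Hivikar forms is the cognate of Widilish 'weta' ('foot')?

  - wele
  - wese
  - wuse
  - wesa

yelkotak ~ yelkosek — Widilish t corresponds to Hivikar s between vowels (before a back vowel).
fudeza ~ fuzeze — Widilish a corresponds to Hivikar e word-finally.
Applying these to Widilish 'weta':
  weta → wesa   (t→s between vowels (before a back vowel))
  wesa → wese   (a→e word-finally)
So the Hivikar cognate is 'wese'.

wese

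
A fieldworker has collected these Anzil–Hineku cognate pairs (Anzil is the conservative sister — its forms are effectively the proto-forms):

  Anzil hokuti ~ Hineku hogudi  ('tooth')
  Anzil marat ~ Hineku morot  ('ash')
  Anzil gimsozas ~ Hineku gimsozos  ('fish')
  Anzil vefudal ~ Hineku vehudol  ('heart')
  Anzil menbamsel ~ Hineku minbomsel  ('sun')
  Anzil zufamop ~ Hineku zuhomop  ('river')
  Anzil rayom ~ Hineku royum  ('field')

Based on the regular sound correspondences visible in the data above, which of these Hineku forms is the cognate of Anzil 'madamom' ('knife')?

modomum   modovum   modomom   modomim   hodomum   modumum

marat ~ morot, gimsozas ~ gimsozos — Anzil a corresponds to Hineku o after a consonant, before a consonant other than r, m, n, p, b, f, v.
menbamsel ~ minbomsel, zufamop ~ zuhomop — Anzil a corresponds to Hineku o after a consonant, before a nasal.
rayom ~ royum — Anzil o corresponds to Hineku u after a consonant, before a nasal.
Applying these to Anzil 'madamom':
  madamom → modamom   (a→o after a consonant, before a consonant other than r, m, n, p, b, f, v)
  modamom → modomom   (a→o after a consonant, before a nasal)
  modomom → modomum   (o→u after a consonant, before a nasal)
So the Hineku cognate is 'modomum'.

modomum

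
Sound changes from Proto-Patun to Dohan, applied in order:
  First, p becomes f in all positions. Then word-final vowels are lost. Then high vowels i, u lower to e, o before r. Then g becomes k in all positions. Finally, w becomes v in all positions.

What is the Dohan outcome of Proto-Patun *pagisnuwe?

fakisnuv

Dohan: *pagisnuwe
  pagisnuwe → fagisnuwe   [unconditioned shift]
  fagisnuwe → fagisnuw   [apocope]
  fagisnuw (rule 3 does not apply)
  fagisnuw → fakisnuw   [unconditioned shift]
  fakisnuw → fakisnuv   [unconditioned shift]
  giving Dohan fakisnuv.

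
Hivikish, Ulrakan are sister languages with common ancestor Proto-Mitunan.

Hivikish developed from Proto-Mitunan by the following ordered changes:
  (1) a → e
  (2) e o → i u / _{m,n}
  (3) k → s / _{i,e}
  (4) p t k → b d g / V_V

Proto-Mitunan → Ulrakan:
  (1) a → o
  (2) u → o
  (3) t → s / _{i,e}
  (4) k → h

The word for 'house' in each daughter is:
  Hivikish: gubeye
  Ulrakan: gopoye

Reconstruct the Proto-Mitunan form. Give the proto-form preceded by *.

*gupaye

Position 2: Hivikish has u, Ulrakan has o. Taking the neighbouring segments as reconstructed: Hivikish u can only go back to *u; Ulrakan o could go back to *a or *o or *u — the one source consistent with every daughter is *u.
Position 3: Hivikish has b, Ulrakan has p. Ulrakan preserves p here (none of its changes turn any other segment into p), so the proto-segment is *p.
Position 4: Hivikish has e, Ulrakan has o. Taking the neighbouring segments as reconstructed: Hivikish e could go back to *a or *e; Ulrakan o could go back to *a or *o or *u — the one source consistent with every daughter is *a.
This points to *gupaye. Verify forward in each daughter:
Hivikish: *gupaye > gupeye > gubeye  (by vowel merger, intervocalic voicing)
Ulrakan: *gupaye > gupoye > gopoye  (by vowel merger, vowel merger)
Only *gupaye yields all of Hivikish gubeye, Ulrakan gopoye.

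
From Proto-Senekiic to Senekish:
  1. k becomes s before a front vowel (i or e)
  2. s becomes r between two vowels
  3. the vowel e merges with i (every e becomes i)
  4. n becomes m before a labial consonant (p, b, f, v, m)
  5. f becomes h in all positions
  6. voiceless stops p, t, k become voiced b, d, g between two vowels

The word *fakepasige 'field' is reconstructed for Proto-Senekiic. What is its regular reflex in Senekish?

haribarigi

Senekish: start from *fakepasige.
  rule 1 (palatalisation): fakepasige → fasepasige
  rule 2 (rhotacism): fasepasige → fareparige
  rule 3 (vowel merger): fareparige → fariparigi
  rule 4: no change — fariparigi
  rule 5 (unconditioned shift): fariparigi → hariparigi
  rule 6 (intervocalic voicing): hariparigi → haribarigi
  ⇒ Senekish haribarigi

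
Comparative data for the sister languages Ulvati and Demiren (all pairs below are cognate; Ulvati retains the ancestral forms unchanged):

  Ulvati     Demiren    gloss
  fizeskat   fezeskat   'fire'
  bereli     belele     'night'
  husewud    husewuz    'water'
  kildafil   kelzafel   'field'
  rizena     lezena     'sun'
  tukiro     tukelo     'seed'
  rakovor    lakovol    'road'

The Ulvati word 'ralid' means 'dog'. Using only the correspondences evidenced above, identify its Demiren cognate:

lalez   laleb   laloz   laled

rakovor ~ lakovol — Ulvati r corresponds to Demiren l word-initially before a back vowel.
fizeskat ~ fezeskat, kildafil ~ kelzafel — Ulvati i corresponds to Demiren e after a consonant, before a consonant other than r, m, n, p, b, f, v.
husewud ~ husewuz — Ulvati d corresponds to Demiren z word-finally.
Applying these to Ulvati 'ralid':
  ralid → lalid   (r→l word-initially before a back vowel)
  lalid → laled   (i→e after a consonant, before a consonant other than r, m, n, p, b, f, v)
  laled → lalez   (d→z word-finally)
So the Demiren cognate is 'lalez'.

lalez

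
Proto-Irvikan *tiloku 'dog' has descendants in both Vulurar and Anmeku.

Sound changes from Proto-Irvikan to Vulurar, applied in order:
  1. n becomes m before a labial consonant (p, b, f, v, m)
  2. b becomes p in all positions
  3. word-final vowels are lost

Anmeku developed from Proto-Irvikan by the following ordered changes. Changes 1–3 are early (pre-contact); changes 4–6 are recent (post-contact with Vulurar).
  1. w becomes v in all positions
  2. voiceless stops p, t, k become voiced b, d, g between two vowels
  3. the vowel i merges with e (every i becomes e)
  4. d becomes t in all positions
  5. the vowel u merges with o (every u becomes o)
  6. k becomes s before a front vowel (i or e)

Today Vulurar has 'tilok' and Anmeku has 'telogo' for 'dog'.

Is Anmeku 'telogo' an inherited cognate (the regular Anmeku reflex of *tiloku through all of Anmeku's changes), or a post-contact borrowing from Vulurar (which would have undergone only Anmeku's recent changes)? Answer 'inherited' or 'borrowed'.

inherited

If inherited, *tiloku would pass through all of Anmeku's changes:
Anmeku: start from *tiloku.
  rule 1: no change — tiloku
  rule 2 (intervocalic voicing): tiloku → tilogu
  rule 3 (vowel merger): tilogu → telogu
  rule 4: no change — telogu
  rule 5 (vowel merger): telogu → telogo
  rule 6: no change — telogo
  ⇒ Anmeku telogo
If borrowed from Vulurar 'tilok' after the early changes, it would undergo only the recent ones:
  rule 4 (unconditioned shift): no change (tilok)
  rule 5 (vowel merger): no change (tilok)
  rule 6 (palatalisation): no change (tilok)
  ⇒ as a loan: tilok
Anmeku 'telogo' matches the inherited outcome exactly, so it is an inherited cognate, not a loan.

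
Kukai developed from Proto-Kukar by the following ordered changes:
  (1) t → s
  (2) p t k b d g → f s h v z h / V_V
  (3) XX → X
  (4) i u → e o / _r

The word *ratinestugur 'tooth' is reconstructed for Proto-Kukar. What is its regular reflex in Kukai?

Kukai: *ratinestugur > rasinessugur > rasinessuhur > rasinesuhur > rasinesuhor  (by unconditioned shift, intervocalic lenition, degemination, pre-rhotic lowering)

rasinesuhor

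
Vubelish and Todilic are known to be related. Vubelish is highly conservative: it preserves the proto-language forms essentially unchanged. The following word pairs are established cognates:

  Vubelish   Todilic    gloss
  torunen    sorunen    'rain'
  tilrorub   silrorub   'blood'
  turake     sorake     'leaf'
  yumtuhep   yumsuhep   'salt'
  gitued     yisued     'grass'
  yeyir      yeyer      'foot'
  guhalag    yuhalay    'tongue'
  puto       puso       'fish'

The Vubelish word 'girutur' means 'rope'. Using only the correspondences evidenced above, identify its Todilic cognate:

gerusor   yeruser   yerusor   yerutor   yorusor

yerusor

gitued ~ yisued — Vubelish g corresponds to Todilic y word-initially before a front vowel.
yeyir ~ yeyer — Vubelish i corresponds to Todilic e after a consonant, before r.
gitued ~ yisued — Vubelish t corresponds to Todilic s between vowels (before a back vowel).
turake ~ sorake — Vubelish u corresponds to Todilic o after a consonant, before r.
Applying these to Vubelish 'girutur':
  girutur → yirutur   (g→y word-initially before a front vowel)
  yirutur → yerutur   (i→e after a consonant, before r)
  yerutur → yerusur   (t→s between vowels (before a back vowel))
  yerusur → yerusor   (u→o after a consonant, before r)
So the Todilic cognate is 'yerusor'.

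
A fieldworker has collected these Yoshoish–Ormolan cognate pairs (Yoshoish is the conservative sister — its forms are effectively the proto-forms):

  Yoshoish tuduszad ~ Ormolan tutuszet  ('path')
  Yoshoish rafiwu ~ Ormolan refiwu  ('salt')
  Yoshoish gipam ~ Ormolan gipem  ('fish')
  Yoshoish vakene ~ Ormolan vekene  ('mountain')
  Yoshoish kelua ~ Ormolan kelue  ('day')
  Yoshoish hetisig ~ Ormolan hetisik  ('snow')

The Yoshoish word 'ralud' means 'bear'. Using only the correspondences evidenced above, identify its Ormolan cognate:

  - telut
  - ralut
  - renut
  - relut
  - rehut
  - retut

relut

tuduszad ~ tutuszet, vakene ~ vekene — Yoshoish a corresponds to Ormolan e after a consonant, before a consonant other than r, m, n, p, b, f, v.
tuduszad ~ tutuszet — Yoshoish d corresponds to Ormolan t word-finally.
Applying these to Yoshoish 'ralud':
  ralud → relud   (a→e after a consonant, before a consonant other than r, m, n, p, b, f, v)
  relud → relut   (d→t word-finally)
So the Ormolan cognate is 'relut'.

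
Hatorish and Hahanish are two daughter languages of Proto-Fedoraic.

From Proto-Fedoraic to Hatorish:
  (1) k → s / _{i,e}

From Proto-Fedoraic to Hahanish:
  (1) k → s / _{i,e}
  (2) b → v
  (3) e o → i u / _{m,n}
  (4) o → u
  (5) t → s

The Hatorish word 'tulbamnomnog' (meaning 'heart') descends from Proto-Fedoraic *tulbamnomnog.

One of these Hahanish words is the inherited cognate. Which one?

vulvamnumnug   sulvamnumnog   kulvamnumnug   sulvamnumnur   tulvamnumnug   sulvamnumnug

sulvamnumnug

Hahanish: *tulbamnomnog > tulvamnomnog > tulvamnumnog > tulvamnumnug > sulvamnumnug  (by unconditioned shift, pre-nasal raising, vowel merger, unconditioned shift)
Only 'sulvamnumnug' matches the regular Hahanish development of *tulbamnomnog.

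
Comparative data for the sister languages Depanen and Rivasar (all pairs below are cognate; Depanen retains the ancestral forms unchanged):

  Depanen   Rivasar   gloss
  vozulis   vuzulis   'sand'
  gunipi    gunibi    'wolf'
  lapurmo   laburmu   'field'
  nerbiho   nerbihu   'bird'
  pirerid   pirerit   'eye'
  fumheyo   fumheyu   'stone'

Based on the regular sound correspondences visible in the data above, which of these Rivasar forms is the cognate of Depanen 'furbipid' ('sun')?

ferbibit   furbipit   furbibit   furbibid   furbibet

gunipi ~ gunibi — Depanen p corresponds to Rivasar b between vowels (before a front vowel).
pirerid ~ pirerit — Depanen d corresponds to Rivasar t word-finally.
Applying these to Depanen 'furbipid':
  furbipid → furbibid   (p→b between vowels (before a front vowel))
  furbibid → furbibit   (d→t word-finally)
So the Rivasar cognate is 'furbibit'.

furbibit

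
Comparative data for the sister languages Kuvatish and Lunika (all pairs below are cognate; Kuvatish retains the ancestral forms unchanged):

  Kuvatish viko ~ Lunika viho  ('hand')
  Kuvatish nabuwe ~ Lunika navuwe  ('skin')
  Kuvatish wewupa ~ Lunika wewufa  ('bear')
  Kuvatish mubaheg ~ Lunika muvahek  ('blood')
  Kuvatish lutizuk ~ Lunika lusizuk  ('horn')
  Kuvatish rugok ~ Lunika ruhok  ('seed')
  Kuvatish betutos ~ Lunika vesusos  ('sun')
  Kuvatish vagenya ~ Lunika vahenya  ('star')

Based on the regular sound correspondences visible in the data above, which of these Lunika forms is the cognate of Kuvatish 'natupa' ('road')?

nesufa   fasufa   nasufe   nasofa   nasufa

nasufa

betutos ~ vesusos — Kuvatish t corresponds to Lunika s between vowels (before a back vowel).
wewupa ~ wewufa — Kuvatish p corresponds to Lunika f between vowels (before a back vowel).
Applying these to Kuvatish 'natupa':
  natupa → nasupa   (t→s between vowels (before a back vowel))
  nasupa → nasufa   (p→f between vowels (before a back vowel))
So the Lunika cognate is 'nasufa'.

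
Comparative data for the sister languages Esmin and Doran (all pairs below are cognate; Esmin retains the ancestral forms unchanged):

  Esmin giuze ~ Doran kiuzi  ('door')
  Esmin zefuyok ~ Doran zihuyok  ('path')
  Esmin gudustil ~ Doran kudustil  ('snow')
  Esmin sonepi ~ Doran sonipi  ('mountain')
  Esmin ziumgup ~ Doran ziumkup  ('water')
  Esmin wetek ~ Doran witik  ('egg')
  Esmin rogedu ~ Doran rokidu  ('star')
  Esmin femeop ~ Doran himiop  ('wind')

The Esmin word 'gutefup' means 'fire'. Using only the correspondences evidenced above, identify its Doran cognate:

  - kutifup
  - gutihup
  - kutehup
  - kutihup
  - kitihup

kutihup

gudustil ~ kudustil — Esmin g corresponds to Doran k word-initially before a back vowel.
zefuyok ~ zihuyok — Esmin e corresponds to Doran i after a consonant, before a labial obstruent.
zefuyok ~ zihuyok — Esmin f corresponds to Doran h between vowels (before a back vowel).
Applying these to Esmin 'gutefup':
  gutefup → kutefup   (g→k word-initially before a back vowel)
  kutefup → kutifup   (e→i after a consonant, before a labial obstruent)
  kutifup → kutihup   (f→h between vowels (before a back vowel))
So the Doran cognate is 'kutihup'.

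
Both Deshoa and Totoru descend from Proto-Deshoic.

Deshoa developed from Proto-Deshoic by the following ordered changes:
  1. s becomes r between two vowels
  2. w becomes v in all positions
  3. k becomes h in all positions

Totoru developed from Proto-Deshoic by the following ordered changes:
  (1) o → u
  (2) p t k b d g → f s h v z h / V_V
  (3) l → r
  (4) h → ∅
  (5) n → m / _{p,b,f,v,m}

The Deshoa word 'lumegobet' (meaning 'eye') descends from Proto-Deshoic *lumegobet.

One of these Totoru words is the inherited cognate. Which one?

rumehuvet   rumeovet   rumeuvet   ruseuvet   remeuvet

rumeuvet

Totoru: *lumegobet > lumegubet > lumehuvet > rumehuvet > rumeuvet  (by vowel merger, intervocalic lenition, unconditioned shift, h-loss)
Only 'rumeuvet' matches the regular Totoru development of *lumegobet.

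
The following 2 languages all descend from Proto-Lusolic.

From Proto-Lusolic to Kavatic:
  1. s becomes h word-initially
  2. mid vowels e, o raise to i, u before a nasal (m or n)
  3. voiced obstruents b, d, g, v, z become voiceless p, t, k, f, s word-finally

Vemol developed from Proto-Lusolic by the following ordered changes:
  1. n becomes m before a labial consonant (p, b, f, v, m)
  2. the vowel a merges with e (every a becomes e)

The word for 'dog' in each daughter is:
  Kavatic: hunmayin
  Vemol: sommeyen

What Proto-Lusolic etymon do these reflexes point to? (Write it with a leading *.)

*sonmayen

Position 7: Kavatic has i, Vemol has e. Taking the neighbouring segments as reconstructed: Kavatic i could go back to *e or *i; Vemol e could go back to *a or *e — the one source consistent with every daughter is *e.
Position 3: Kavatic has n, Vemol has m. Kavatic preserves n here (none of its changes turn any other segment into n), so the proto-segment is *n.
Position 2: Kavatic has u, Vemol has o. Vemol preserves o here (none of its changes turn any other segment into o), so the proto-segment is *o.
Verify the candidate proto-form against each daughter:
Kavatic: *sonmayen
  sonmayen → honmayen   [debuccalisation]
  honmayen → hunmayin   [pre-nasal raising]
  hunmayin (rule 3 does not apply)
  giving Kavatic hunmayin.
Vemol: *sonmayen > sommayen > sommeyen  (by nasal place assimilation, vowel merger)
No other proto-form is consistent with every reflex, so the reconstruction is *sonmayen.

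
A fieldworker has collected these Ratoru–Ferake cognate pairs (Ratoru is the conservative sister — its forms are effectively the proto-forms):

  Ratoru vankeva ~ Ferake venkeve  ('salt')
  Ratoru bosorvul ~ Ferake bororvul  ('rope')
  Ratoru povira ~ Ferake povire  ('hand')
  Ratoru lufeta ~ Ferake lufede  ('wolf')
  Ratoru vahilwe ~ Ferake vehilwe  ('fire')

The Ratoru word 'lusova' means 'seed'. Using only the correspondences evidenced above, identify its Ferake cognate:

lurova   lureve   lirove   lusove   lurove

lurove

bosorvul ~ bororvul — Ratoru s corresponds to Ferake r between vowels (before a back vowel).
vankeva ~ venkeve, povira ~ povire — Ratoru a corresponds to Ferake e word-finally.
Applying these to Ratoru 'lusova':
  lusova → lurova   (s→r between vowels (before a back vowel))
  lurova → lurove   (a→e word-finally)
So the Ferake cognate is 'lurove'.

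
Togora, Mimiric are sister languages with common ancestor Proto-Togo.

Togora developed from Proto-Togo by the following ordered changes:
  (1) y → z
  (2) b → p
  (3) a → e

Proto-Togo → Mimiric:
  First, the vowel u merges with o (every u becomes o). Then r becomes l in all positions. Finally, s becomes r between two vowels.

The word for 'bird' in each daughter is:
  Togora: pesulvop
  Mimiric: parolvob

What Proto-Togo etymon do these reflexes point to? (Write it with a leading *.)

Position 4: Togora has u, Mimiric has o. Togora preserves u here (none of its changes turn any other segment into u), so the proto-segment is *u.
Position 8: Togora has p, Mimiric has b. Mimiric preserves b here (none of its changes turn any other segment into b), so the proto-segment is *b.
Verify the candidate proto-form against each daughter:
Togora: *pasulvob
  pasulvob (rule 1 does not apply)
  pasulvob → pasulvop   [unconditioned shift]
  pasulvop → pesulvop   [vowel merger]
  giving Togora pesulvop.
Mimiric: start from *pasulvob.
  rule 1 (vowel merger): pasulvob → pasolvob
  rule 2: no change — pasolvob
  rule 3 (rhotacism): pasolvob → parolvob
  ⇒ Mimiric parolvob
Only *pasulvob yields all of Togora pesulvop, Mimiric parolvob.

*pasulvob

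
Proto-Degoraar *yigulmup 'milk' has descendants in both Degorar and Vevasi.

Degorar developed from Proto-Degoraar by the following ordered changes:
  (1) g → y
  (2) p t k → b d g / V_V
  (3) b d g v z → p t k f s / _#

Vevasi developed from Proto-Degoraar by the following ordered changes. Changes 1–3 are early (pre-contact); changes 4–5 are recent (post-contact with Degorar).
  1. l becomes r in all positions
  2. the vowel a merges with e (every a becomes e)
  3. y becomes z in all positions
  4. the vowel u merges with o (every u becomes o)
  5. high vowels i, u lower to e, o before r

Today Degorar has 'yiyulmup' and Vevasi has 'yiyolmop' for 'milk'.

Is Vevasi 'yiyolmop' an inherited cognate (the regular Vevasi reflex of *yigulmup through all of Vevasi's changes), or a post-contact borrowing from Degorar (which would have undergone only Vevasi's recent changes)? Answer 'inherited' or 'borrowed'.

If inherited, *yigulmup would pass through all of Vevasi's changes:
Vevasi: start from *yigulmup.
  rule 1 (unconditioned shift): yigulmup → yigurmup
  rule 2: no change — yigurmup
  rule 3 (unconditioned shift): yigurmup → zigurmup
  rule 4 (vowel merger): zigurmup → zigormop
  rule 5: no change — zigormop
  ⇒ Vevasi zigormop
If borrowed from Degorar 'yiyulmup' after the early changes, it would undergo only the recent ones:
  rule 4 (vowel merger): yiyulmup → yiyolmop
  rule 5 (pre-rhotic lowering): no change (yiyolmop)
  ⇒ as a loan: yiyolmop
Vevasi 'yiyolmop' matches the loan outcome 'yiyolmop', not the inherited 'zigormop' — it skipped the early Vevasi changes, so it was borrowed from Degorar.

borrowed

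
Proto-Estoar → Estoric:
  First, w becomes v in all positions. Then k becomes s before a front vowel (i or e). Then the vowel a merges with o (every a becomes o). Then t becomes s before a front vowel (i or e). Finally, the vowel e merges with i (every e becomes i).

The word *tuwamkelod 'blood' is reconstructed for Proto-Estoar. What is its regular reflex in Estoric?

Estoric: start from *tuwamkelod.
  rule 1 (unconditioned shift): tuwamkelod → tuvamkelod
  rule 2 (palatalisation): tuvamkelod → tuvamselod
  rule 3 (vowel merger): tuvamselod → tuvomselod
  rule 4: no change — tuvomselod
  rule 5 (vowel merger): tuvomselod → tuvomsilod
  ⇒ Estoric tuvomsilod

tuvomsilod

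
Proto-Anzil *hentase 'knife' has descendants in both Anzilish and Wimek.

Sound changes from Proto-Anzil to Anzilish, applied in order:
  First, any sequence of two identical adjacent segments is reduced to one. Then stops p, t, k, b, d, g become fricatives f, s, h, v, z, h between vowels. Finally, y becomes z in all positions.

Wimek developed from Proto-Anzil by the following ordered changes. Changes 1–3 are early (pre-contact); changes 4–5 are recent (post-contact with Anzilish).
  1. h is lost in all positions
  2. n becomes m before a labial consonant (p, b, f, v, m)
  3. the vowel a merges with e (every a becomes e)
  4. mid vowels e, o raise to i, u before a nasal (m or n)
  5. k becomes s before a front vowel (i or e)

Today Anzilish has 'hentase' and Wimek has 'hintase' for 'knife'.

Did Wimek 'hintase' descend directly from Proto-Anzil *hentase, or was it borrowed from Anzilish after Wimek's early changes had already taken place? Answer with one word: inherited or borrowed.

If inherited, *hentase would pass through all of Wimek's changes:
Wimek: *hentase
  hentase → entase   [h-loss]
  entase (rule 2 does not apply)
  entase → entese   [vowel merger]
  entese → intese   [pre-nasal raising]
  intese (rule 5 does not apply)
  giving Wimek intese.
If borrowed from Anzilish 'hentase' after the early changes, it would undergo only the recent ones:
  rule 4 (pre-nasal raising): hentase → hintase
  rule 5 (palatalisation): no change (hintase)
  ⇒ as a loan: hintase
Wimek 'hintase' matches the loan outcome 'hintase', not the inherited 'intese' — it skipped the early Wimek changes, so it was borrowed from Anzilish.

borrowed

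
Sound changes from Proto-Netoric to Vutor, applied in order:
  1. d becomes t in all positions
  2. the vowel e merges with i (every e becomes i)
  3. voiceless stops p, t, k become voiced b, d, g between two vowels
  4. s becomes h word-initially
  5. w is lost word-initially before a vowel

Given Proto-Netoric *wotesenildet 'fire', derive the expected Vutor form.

Vutor: *wotesenildet > woteseniltet > wotisiniltit > wodisiniltit > odisiniltit  (by unconditioned shift, vowel merger, intervocalic voicing, glide loss)

odisiniltit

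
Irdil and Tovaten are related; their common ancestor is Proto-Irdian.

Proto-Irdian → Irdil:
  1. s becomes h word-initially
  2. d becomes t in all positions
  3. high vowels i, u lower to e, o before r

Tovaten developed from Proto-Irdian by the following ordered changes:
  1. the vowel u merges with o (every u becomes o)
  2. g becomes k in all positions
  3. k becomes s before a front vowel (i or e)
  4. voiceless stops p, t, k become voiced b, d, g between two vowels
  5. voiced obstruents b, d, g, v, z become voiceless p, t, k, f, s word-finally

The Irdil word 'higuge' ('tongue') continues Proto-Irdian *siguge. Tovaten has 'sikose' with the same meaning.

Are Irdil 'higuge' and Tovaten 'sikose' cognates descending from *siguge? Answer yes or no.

no

Derive the expected Tovaten reflex of *siguge:
Tovaten: start from *siguge.
  rule 1 (vowel merger): siguge → sigoge
  rule 2 (unconditioned shift): sigoge → sikoke
  rule 3 (palatalisation): sikoke → sikose
  rule 4 (intervocalic voicing): sikose → sigose
  rule 5: no change — sigose
  ⇒ Tovaten sigose
The regular Tovaten reflex would be 'sigose', but the attested form is 'sikose'. The correspondence is irregular, so they are not cognates (the Tovaten form has a different source).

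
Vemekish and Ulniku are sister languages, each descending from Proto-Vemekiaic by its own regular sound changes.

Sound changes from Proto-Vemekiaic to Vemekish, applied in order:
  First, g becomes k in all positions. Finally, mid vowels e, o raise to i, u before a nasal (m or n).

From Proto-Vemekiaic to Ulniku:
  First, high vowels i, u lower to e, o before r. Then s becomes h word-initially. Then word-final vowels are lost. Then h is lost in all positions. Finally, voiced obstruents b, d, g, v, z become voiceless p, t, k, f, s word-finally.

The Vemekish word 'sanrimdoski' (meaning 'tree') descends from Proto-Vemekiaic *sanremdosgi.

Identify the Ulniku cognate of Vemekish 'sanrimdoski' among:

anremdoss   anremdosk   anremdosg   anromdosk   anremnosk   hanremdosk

Ulniku: *sanremdosgi > hanremdosgi > hanremdosg > anremdosg > anremdosk  (by debuccalisation, apocope, h-loss, final devoicing)

anremdosk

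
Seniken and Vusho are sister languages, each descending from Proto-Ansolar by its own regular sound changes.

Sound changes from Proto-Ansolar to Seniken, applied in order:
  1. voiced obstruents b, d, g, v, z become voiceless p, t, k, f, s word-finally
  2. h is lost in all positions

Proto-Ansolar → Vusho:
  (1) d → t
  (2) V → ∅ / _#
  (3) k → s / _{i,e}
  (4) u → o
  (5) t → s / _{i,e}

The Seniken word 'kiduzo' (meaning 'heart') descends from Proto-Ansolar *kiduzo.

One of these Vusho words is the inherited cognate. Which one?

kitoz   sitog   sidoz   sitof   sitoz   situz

sitoz

Vusho: start from *kiduzo.
  rule 1 (unconditioned shift): kiduzo → kituzo
  rule 2 (apocope): kituzo → kituz
  rule 3 (palatalisation): kituz → situz
  rule 4 (vowel merger): situz → sitoz
  rule 5: no change — sitoz
  ⇒ Vusho sitoz
Among the options, 'sitoz' alone shows every Vusho change applied in order.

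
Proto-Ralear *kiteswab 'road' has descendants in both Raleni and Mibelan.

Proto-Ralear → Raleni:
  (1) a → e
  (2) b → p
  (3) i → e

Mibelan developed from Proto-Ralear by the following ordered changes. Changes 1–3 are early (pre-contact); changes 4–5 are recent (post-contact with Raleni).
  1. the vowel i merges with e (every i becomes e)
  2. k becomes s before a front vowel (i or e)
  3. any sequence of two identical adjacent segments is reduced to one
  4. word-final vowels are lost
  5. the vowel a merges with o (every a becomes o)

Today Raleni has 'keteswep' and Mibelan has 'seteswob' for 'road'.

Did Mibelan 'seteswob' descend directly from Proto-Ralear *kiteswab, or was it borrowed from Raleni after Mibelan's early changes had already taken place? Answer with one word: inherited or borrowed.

If inherited, *kiteswab would pass through all of Mibelan's changes:
Mibelan: *kiteswab
  kiteswab → keteswab   [vowel merger]
  keteswab → seteswab   [palatalisation]
  seteswab (rule 3 does not apply)
  seteswab (rule 4 does not apply)
  seteswab → seteswob   [vowel merger]
  giving Mibelan seteswob.
If borrowed from Raleni 'keteswep' after the early changes, it would undergo only the recent ones:
  rule 4 (apocope): no change (keteswep)
  rule 5 (vowel merger): no change (keteswep)
  ⇒ as a loan: keteswep
Mibelan 'seteswob' matches the inherited outcome exactly, so it is an inherited cognate, not a loan.

inherited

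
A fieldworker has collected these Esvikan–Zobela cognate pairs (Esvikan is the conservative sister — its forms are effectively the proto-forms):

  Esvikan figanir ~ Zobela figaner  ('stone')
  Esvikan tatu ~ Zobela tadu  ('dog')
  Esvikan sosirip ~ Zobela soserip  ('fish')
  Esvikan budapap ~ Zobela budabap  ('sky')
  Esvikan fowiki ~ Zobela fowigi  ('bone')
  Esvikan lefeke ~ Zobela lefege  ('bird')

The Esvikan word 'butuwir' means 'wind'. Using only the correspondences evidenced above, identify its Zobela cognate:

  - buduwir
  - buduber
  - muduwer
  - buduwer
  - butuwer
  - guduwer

buduwer

tatu ~ tadu — Esvikan t corresponds to Zobela d between vowels (before a back vowel).
figanir ~ figaner, sosirip ~ soserip — Esvikan i corresponds to Zobela e after a consonant, before r.
Applying these to Esvikan 'butuwir':
  butuwir → buduwir   (t→d between vowels (before a back vowel))
  buduwir → buduwer   (i→e after a consonant, before r)
So the Zobela cognate is 'buduwer'.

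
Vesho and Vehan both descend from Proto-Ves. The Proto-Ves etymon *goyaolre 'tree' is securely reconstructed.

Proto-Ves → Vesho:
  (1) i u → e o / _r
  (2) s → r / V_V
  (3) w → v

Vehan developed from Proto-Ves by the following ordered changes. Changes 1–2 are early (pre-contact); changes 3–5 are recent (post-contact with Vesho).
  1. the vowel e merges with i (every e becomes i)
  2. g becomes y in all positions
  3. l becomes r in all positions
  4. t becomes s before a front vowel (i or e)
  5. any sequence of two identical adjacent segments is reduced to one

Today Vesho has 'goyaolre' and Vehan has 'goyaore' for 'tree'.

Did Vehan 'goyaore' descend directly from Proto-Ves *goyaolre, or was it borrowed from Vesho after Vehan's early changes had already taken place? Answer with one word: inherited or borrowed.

If inherited, *goyaolre would pass through all of Vehan's changes:
Vehan: *goyaolre > goyaolri > yoyaolri > yoyaorri > yoyaori  (by vowel merger, unconditioned shift, unconditioned shift, degemination)
If borrowed from Vesho 'goyaolre' after the early changes, it would undergo only the recent ones:
  rule 3 (unconditioned shift): goyaolre → goyaorre
  rule 4 (palatalisation): no change (goyaorre)
  rule 5 (degemination): goyaorre → goyaore
  ⇒ as a loan: goyaore
Vehan 'goyaore' matches the loan outcome 'goyaore', not the inherited 'yoyaori' — it skipped the early Vehan changes, so it was borrowed from Vesho.

borrowed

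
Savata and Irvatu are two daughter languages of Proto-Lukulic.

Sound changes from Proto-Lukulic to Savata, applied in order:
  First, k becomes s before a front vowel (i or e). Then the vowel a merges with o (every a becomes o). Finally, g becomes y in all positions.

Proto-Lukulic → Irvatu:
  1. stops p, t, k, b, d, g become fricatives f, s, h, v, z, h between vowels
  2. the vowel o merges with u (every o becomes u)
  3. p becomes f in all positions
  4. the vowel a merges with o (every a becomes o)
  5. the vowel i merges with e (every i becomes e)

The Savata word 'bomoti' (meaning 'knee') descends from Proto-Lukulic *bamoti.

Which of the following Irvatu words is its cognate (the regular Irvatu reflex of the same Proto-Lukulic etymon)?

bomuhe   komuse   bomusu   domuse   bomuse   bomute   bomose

Irvatu: *bamoti > bamosi > bamusi > bomusi > bomuse  (by intervocalic lenition, vowel merger, vowel merger, vowel merger)

bomuse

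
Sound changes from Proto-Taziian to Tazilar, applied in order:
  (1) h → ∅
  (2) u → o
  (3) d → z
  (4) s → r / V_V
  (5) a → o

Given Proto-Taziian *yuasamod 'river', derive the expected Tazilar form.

Tazilar: *yuasamod
  yuasamod (rule 1 does not apply)
  yuasamod → yoasamod   [vowel merger]
  yoasamod → yoasamoz   [unconditioned shift]
  yoasamoz → yoaramoz   [rhotacism]
  yoaramoz → yooromoz   [vowel merger]
  giving Tazilar yooromoz.

yooromoz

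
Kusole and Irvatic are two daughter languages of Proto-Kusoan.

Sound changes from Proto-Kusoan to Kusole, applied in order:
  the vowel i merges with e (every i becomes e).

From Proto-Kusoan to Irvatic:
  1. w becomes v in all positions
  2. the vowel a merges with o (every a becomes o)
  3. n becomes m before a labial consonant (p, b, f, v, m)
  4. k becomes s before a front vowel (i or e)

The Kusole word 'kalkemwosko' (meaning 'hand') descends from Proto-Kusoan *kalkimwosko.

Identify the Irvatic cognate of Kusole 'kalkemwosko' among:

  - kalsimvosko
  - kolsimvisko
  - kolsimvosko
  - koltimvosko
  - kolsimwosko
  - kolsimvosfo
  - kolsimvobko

Irvatic: *kalkimwosko > kalkimvosko > kolkimvosko > kolsimvosko  (by unconditioned shift, vowel merger, palatalisation)
Only 'kolsimvosko' matches the regular Irvatic development of *kalkimwosko.

kolsimvosko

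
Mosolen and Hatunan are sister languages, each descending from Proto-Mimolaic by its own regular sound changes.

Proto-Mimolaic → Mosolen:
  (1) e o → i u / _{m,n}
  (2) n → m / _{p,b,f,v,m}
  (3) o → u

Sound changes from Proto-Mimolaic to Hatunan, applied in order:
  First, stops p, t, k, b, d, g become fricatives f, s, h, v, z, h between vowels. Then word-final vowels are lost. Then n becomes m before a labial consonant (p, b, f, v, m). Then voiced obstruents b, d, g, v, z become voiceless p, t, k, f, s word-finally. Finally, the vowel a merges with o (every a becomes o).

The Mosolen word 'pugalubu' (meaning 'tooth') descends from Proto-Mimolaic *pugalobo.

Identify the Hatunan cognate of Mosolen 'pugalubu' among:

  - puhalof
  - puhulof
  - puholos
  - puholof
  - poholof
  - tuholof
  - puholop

Hatunan: *pugalobo
  pugalobo → puhalovo   [intervocalic lenition]
  puhalovo → puhalov   [apocope]
  puhalov (rule 3 does not apply)
  puhalov → puhalof   [final devoicing]
  puhalof → puholof   [vowel merger]
  giving Hatunan puholof.
Among the options, 'puholof' alone shows every Hatunan change applied in order.

puholof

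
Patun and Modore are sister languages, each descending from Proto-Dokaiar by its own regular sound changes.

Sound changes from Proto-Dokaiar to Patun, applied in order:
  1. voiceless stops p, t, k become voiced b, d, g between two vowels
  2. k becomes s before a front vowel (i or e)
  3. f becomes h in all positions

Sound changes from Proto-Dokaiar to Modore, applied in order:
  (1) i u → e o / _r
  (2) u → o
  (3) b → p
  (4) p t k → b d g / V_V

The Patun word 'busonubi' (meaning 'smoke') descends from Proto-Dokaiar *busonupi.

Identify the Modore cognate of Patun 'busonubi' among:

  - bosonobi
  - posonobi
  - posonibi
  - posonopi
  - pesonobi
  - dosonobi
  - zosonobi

Modore: *busonupi > bosonopi > posonopi > posonobi  (by vowel merger, unconditioned shift, intervocalic voicing)
The other candidates each miss or misapply at least one Modore change.

posonobi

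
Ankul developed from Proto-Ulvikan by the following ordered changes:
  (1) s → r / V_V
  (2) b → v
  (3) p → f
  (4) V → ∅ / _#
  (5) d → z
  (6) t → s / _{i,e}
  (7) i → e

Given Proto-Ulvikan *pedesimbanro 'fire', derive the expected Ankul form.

fezeremvanr

Ankul: start from *pedesimbanro.
  rule 1 (rhotacism): pedesimbanro → pederimbanro
  rule 2 (unconditioned shift): pederimbanro → pederimvanro
  rule 3 (unconditioned shift): pederimvanro → federimvanro
  rule 4 (apocope): federimvanro → federimvanr
  rule 5 (unconditioned shift): federimvanr → fezerimvanr
  rule 6: no change — fezerimvanr
  rule 7 (vowel merger): fezerimvanr → fezeremvanr
  ⇒ Ankul fezeremvanr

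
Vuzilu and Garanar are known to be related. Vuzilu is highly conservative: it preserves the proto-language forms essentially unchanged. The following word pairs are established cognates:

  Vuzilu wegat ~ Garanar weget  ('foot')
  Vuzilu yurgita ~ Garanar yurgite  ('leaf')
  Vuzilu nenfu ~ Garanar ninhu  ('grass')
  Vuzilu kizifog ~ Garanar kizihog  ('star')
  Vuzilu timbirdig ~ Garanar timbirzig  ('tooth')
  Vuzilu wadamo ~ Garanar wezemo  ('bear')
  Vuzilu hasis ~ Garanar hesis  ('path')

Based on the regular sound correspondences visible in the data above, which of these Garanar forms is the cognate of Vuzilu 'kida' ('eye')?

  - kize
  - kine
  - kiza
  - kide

wadamo ~ wezemo — Vuzilu d corresponds to Garanar z between vowels (before a back vowel).
yurgita ~ yurgite — Vuzilu a corresponds to Garanar e word-finally.
Applying these to Vuzilu 'kida':
  kida → kiza   (d→z between vowels (before a back vowel))
  kiza → kize   (a→e word-finally)
So the Garanar cognate is 'kize'.

kize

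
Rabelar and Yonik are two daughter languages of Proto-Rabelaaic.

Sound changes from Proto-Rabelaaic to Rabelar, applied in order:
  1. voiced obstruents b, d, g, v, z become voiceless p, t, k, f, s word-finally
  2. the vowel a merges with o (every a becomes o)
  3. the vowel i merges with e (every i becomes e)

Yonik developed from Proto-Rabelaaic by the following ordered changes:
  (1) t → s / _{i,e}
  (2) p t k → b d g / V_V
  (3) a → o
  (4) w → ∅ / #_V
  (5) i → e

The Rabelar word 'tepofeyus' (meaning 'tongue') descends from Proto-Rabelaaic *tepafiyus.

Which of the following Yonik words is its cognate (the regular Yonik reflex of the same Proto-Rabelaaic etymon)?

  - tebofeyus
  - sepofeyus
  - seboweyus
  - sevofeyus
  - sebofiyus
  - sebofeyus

Yonik: *tepafiyus > sepafiyus > sebafiyus > sebofiyus > sebofeyus  (by palatalisation, intervocalic voicing, vowel merger, vowel merger)
The other candidates each miss or misapply at least one Yonik change.

sebofeyus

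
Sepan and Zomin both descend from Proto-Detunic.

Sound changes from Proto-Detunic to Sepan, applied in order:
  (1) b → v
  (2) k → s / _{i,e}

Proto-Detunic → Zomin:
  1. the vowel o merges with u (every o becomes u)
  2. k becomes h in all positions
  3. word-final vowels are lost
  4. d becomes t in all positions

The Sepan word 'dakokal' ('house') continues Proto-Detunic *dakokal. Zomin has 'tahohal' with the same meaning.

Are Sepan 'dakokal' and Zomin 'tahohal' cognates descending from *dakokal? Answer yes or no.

Derive the expected Zomin reflex of *dakokal:
Zomin: *dakokal
  dakokal → dakukal   [vowel merger]
  dakukal → dahuhal   [unconditioned shift]
  dahuhal (rule 3 does not apply)
  dahuhal → tahuhal   [unconditioned shift]
  giving Zomin tahuhal.
The regular Zomin reflex would be 'tahuhal', but the attested form is 'tahohal'. The correspondence is irregular, so they are not cognates (the Zomin form has a different source).

no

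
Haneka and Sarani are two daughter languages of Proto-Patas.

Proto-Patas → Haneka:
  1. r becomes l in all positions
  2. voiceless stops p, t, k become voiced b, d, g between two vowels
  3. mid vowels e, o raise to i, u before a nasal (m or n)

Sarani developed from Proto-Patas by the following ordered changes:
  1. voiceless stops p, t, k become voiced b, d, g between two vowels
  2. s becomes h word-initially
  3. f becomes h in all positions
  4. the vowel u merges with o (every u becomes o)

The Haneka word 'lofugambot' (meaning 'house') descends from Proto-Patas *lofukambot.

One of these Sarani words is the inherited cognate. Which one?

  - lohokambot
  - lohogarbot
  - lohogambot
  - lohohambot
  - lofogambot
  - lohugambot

lohogambot

Sarani: start from *lofukambot.
  rule 1 (intervocalic voicing): lofukambot → lofugambot
  rule 2: no change — lofugambot
  rule 3 (unconditioned shift): lofugambot → lohugambot
  rule 4 (vowel merger): lohugambot → lohogambot
  ⇒ Sarani lohogambot
Among the options, 'lohogambot' alone shows every Sarani change applied in order.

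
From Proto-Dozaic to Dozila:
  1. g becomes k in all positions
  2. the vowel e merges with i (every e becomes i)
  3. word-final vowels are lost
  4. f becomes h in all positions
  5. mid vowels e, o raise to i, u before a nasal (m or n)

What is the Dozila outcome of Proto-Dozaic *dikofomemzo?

dikohumimz

Dozila: *dikofomemzo
  dikofomemzo (rule 1 does not apply)
  dikofomemzo → dikofomimzo   [vowel merger]
  dikofomimzo → dikofomimz   [apocope]
  dikofomimz → dikohomimz   [unconditioned shift]
  dikohomimz → dikohumimz   [pre-nasal raising]
  giving Dozila dikohumimz.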